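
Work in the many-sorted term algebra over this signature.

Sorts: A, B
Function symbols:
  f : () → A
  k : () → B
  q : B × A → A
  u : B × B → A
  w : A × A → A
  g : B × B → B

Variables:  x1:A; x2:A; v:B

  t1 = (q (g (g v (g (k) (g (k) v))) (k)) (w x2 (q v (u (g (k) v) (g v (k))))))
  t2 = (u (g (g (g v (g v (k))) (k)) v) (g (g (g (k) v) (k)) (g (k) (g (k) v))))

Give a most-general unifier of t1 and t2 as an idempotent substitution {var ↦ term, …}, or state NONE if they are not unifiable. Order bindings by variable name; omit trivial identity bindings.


head clash or occurs-check failure — not unifiable

NONE (not unifiable)


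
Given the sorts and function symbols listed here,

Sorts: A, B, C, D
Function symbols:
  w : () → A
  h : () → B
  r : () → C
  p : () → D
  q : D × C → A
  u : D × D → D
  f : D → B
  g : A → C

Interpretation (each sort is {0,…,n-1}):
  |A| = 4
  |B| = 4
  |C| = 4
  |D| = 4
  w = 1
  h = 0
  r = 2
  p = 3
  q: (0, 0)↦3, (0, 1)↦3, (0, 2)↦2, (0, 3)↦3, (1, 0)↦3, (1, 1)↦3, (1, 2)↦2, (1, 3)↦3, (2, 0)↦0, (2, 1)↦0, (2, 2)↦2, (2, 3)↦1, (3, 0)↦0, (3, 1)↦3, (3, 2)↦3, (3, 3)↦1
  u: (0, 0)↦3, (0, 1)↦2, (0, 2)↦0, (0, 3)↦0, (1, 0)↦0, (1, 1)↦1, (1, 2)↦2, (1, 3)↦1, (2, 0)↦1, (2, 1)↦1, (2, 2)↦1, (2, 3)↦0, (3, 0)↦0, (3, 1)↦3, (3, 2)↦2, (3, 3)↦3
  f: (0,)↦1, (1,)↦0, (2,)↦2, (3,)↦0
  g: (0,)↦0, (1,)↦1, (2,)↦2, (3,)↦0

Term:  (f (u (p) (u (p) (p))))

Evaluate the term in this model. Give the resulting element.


  p = 3
  p = 3
  p = 3
  (u (p) (p)) = u(3, 3) = 3
  (u (p) (u (p) (p))) = u(3, 3) = 3
  (f (u (p) (u (p) (p)))) = f(3,) = 0

value = 0


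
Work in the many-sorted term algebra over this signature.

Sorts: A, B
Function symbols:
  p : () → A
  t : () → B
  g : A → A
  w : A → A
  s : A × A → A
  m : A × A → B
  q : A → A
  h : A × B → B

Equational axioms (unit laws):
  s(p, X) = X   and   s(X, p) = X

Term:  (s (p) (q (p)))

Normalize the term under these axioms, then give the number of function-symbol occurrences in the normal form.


1. (s (p) (q (p)))  →  (q (p))
normal form: (q (p))

size = 2


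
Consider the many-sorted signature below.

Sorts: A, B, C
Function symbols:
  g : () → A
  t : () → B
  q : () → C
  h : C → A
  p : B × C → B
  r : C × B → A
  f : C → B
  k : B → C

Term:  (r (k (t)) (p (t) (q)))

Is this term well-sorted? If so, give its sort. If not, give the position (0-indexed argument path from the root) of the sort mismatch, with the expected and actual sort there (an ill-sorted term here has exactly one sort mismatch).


well-sorted; sort = A

    (t) : B
  (k (t)) : C
    (t) : B
    (q) : C
  (p (t) (q)) : B
(r (k (t)) (p (t) (q))) : A


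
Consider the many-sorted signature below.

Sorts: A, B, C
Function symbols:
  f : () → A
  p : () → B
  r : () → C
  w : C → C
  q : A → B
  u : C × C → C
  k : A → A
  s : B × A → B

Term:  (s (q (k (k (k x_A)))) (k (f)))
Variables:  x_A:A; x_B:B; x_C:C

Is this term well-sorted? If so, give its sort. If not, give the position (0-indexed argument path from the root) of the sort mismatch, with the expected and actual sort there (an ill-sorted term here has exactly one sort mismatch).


          x_A : A
        (k x_A) : A
      (k (k x_A)) : A
    (k (k (k x_A))) : A
  (q (k (k (k x_A)))) : B
    (f) : A
  (k (f)) : A
(s (q (k (k (k x_A)))) (k (f))) : B

well-sorted; sort = B


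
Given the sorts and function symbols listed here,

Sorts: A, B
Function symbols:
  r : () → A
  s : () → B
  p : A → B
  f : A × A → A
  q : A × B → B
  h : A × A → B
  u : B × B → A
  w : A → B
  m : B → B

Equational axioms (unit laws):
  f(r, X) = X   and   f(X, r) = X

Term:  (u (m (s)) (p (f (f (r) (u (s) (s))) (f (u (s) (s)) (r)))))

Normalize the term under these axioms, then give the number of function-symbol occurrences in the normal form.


size = 11

1. (u (m (s)) (p (f (f (r) (u (s) (s))) (f (u (s) (s)) (r)))))  →  (u (m (s)) (p (f (u (s) (s)) (f (u (s) (s)) (r)))))
2. (u (m (s)) (p (f (u (s) (s)) (f (u (s) (s)) (r)))))  →  (u (m (s)) (p (f (u (s) (s)) (u (s) (s)))))
normal form: (u (m (s)) (p (f (u (s) (s)) (u (s) (s)))))


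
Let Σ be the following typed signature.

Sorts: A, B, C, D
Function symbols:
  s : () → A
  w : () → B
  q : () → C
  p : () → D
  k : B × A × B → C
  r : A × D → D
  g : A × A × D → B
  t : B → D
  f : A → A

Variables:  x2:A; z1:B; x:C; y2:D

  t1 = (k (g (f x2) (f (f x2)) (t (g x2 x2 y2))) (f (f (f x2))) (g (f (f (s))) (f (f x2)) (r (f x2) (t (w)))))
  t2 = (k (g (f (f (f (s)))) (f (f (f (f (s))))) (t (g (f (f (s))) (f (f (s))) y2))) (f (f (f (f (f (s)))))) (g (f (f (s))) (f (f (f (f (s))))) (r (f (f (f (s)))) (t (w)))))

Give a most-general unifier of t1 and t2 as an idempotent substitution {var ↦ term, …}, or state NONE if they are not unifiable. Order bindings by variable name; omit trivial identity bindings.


{x2 ↦ (f (f (s)))}


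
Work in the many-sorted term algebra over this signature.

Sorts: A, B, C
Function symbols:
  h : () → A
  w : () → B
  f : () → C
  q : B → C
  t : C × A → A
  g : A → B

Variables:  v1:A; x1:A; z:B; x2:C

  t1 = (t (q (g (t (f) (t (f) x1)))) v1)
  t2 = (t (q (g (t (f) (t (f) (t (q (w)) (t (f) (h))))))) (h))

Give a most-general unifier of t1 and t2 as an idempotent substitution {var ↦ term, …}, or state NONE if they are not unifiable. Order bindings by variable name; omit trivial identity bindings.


{v1 ↦ (h), x1 ↦ (t (q (w)) (t (f) (h)))}


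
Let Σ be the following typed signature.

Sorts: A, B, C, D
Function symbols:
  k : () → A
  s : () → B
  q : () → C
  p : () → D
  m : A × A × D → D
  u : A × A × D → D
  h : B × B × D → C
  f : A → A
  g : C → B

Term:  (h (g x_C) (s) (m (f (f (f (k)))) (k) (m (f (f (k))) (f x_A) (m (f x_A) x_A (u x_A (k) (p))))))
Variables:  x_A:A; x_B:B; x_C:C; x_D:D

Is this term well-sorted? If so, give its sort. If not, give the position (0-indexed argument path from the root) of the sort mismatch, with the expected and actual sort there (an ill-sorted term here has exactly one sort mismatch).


    x_C : C
  (g x_C) : B
  (s) : B
          (k) : A
        (f (k)) : A
      (f (f (k))) : A
    (f (f (f (k)))) : A
    (k) : A
          (k) : A
        (f (k)) : A
      (f (f (k))) : A
        x_A : A
      (f x_A) : A
          x_A : A
        (f x_A) : A
        x_A : A
          x_A : A
          (k) : A
          (p) : D
        (u x_A (k) (p)) : D
      (m (f x_A) x_A (u x_A (k) (p))) : D
    (m (f (f (k))) (f x_A) (m (f x_A) x_A (u x_A (k) (p)))) : D
  (m (f (f (f (k)))) (k) (m (f (f (k))) (f x_A) (m (f x_A) x_A (u x_A (k) (p))))) : D
(h (g x_C) (s) (m (f (f (f (k)))) (k) (m (f (f (k))) (f x_A) (m (f x_A) x_A (u x_A (k) (p)))))) : C

well-sorted; sort = C


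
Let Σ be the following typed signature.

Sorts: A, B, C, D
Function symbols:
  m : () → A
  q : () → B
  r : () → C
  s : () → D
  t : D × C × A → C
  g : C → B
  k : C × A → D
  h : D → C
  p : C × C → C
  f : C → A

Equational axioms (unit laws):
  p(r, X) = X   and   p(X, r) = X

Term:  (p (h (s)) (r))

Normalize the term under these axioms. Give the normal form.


1. (p (h (s)) (r))  →  (h (s))

normal form = (h (s))


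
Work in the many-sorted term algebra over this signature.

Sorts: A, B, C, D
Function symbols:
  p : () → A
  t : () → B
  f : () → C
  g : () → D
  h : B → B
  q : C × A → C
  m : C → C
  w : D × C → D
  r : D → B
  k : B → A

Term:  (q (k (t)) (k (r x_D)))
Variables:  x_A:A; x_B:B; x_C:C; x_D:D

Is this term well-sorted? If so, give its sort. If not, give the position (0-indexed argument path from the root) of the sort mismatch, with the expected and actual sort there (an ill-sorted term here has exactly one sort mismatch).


    (t) : B
  (k (t)) : A
      x_D : D
    (r x_D) : B
  (k (r x_D)) : A
(q (k (t)) (k (r x_D))) : ✗ arg 0 at [0] has sort A, expected C

ill-sorted at position [0]: expected C, got A


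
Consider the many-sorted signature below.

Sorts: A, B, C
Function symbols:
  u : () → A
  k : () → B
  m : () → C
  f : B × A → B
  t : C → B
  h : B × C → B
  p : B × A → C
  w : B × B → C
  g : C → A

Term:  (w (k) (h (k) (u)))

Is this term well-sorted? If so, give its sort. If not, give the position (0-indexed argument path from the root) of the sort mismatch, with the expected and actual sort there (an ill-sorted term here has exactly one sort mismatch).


ill-sorted at position [1, 1]: expected C, got A

  (k) : B
    (k) : B
    (u) : A
  (h (k) (u)) : ✗ arg 1 at [1, 1] has sort A, expected C


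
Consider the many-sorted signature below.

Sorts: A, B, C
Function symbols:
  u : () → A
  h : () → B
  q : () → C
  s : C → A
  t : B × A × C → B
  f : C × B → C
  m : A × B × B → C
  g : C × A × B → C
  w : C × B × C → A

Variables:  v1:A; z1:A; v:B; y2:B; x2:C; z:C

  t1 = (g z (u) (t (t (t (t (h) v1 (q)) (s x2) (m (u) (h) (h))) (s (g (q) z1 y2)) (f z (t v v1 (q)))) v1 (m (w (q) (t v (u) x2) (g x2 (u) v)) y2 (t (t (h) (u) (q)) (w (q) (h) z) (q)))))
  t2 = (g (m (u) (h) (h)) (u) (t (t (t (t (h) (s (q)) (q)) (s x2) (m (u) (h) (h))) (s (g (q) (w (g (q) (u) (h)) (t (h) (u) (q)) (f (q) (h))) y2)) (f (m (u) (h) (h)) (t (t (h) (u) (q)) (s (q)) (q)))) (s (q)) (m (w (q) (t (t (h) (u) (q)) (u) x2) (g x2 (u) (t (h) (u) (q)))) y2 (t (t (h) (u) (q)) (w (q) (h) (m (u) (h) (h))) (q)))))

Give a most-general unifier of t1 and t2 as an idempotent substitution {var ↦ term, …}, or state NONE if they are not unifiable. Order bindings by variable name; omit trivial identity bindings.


{v ↦ (t (h) (u) (q)), v1 ↦ (s (q)), z ↦ (m (u) (h) (h)), z1 ↦ (w (g (q) (u) (h)) (t (h) (u) (q)) (f (q) (h)))}


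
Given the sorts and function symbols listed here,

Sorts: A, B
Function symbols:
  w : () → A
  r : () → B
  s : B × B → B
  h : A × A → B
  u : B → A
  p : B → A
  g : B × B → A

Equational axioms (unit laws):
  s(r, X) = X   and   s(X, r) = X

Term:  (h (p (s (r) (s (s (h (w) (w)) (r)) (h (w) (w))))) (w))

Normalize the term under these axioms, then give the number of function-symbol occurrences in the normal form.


1. (h (p (s (r) (s (s (h (w) (w)) (r)) (h (w) (w))))) (w))  →  (h (p (s (s (h (w) (w)) (r)) (h (w) (w)))) (w))
2. (h (p (s (s (h (w) (w)) (r)) (h (w) (w)))) (w))  →  (h (p (s (h (w) (w)) (h (w) (w)))) (w))
normal form: (h (p (s (h (w) (w)) (h (w) (w)))) (w))

size = 10


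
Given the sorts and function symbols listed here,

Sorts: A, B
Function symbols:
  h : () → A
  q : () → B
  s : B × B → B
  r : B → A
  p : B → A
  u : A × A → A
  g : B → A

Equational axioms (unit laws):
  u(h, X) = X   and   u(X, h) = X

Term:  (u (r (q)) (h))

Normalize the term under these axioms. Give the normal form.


1. (u (r (q)) (h))  →  (r (q))

normal form = (r (q))


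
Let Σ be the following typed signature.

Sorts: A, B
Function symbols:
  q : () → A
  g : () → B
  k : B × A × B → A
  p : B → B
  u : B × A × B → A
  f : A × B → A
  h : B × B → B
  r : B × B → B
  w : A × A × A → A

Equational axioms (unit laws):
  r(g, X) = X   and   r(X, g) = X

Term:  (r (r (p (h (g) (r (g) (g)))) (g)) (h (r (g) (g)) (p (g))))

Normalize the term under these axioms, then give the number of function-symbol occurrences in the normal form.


1. (r (r (p (h (g) (r (g) (g)))) (g)) (h (r (g) (g)) (p (g))))  →  (r (p (h (g) (r (g) (g)))) (h (r (g) (g)) (p (g))))
2. (r (p (h (g) (r (g) (g)))) (h (r (g) (g)) (p (g))))  →  (r (p (h (g) (g))) (h (r (g) (g)) (p (g))))
3. (r (p (h (g) (g))) (h (r (g) (g)) (p (g))))  →  (r (p (h (g) (g))) (h (g) (p (g))))
normal form: (r (p (h (g) (g))) (h (g) (p (g))))

size = 9


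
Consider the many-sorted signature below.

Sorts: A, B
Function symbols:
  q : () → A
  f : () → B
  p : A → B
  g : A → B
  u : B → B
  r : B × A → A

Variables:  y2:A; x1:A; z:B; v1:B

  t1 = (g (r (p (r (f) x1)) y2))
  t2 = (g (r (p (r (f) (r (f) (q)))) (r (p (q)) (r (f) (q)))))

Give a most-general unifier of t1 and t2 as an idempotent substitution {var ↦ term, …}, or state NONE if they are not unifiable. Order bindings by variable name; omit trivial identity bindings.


{x1 ↦ (r (f) (q)), y2 ↦ (r (p (q)) (r (f) (q)))}


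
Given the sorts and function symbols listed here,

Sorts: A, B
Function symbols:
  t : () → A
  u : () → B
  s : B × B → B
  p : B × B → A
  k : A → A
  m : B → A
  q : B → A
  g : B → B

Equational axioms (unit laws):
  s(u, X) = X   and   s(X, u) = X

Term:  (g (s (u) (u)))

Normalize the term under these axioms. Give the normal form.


normal form = (g (u))

1. (g (s (u) (u)))  →  (g (u))


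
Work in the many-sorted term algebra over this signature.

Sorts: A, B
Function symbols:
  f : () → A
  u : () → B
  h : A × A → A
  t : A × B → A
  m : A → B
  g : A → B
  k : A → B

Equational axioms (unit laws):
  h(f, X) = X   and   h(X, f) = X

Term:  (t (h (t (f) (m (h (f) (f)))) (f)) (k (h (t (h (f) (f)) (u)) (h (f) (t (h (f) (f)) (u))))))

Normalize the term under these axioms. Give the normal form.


1. (t (h (t (f) (m (h (f) (f)))) (f)) (k (h (t (h (f) (f)) (u)) (h (f) (t (h (f) (f)) (u))))))  →  (t (t (f) (m (h (f) (f)))) (k (h (t (h (f) (f)) (u)) (h (f) (t (h (f) (f)) (u))))))
2. (t (t (f) (m (h (f) (f)))) (k (h (t (h (f) (f)) (u)) (h (f) (t (h (f) (f)) (u))))))  →  (t (t (f) (m (f))) (k (h (t (h (f) (f)) (u)) (h (f) (t (h (f) (f)) (u))))))
3. (t (t (f) (m (f))) (k (h (t (h (f) (f)) (u)) (h (f) (t (h (f) (f)) (u))))))  →  (t (t (f) (m (f))) (k (h (t (f) (u)) (h (f) (t (h (f) (f)) (u))))))
4. (t (t (f) (m (f))) (k (h (t (f) (u)) (h (f) (t (h (f) (f)) (u))))))  →  (t (t (f) (m (f))) (k (h (t (f) (u)) (t (h (f) (f)) (u)))))
5. (t (t (f) (m (f))) (k (h (t (f) (u)) (t (h (f) (f)) (u)))))  →  (t (t (f) (m (f))) (k (h (t (f) (u)) (t (f) (u)))))

normal form = (t (t (f) (m (f))) (k (h (t (f) (u)) (t (f) (u)))))


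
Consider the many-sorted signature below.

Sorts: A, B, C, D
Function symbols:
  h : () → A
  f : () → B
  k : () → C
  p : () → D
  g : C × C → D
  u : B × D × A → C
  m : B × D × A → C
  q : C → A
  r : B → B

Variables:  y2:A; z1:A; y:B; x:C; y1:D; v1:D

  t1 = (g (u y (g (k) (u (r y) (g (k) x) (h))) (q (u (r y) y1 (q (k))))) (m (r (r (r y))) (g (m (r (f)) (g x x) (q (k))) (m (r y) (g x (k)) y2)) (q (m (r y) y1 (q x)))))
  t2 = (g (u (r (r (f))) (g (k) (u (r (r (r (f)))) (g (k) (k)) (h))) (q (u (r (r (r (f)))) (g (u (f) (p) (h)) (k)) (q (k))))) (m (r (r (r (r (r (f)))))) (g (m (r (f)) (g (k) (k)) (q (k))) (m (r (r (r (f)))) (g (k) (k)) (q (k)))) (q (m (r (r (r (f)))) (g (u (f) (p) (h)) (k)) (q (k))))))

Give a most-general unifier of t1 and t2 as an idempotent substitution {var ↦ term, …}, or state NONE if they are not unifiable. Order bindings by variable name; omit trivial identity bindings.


{x ↦ (k), y ↦ (r (r (f))), y1 ↦ (g (u (f) (p) (h)) (k)), y2 ↦ (q (k))}


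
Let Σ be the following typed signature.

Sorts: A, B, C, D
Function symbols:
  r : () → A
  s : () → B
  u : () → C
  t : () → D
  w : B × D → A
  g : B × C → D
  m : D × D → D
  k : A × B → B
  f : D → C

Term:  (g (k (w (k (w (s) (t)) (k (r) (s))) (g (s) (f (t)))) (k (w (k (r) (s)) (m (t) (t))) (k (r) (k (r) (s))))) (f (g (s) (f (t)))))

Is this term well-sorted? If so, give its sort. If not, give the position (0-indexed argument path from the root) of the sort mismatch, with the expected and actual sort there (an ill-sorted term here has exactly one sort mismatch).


well-sorted; sort = D

          (s) : B
          (t) : D
        (w (s) (t)) : A
          (r) : A
          (s) : B
        (k (r) (s)) : B
      (k (w (s) (t)) (k (r) (s))) : B
        (s) : B
          (t) : D
        (f (t)) : C
      (g (s) (f (t))) : D
    (w (k (w (s) (t)) (k (r) (s))) (g (s) (f (t)))) : A
          (r) : A
          (s) : B
        (k (r) (s)) : B
          (t) : D
          (t) : D
        (m (t) (t)) : D
      (w (k (r) (s)) (m (t) (t))) : A
        (r) : A
          (r) : A
          (s) : B
        (k (r) (s)) : B
      (k (r) (k (r) (s))) : B
    (k (w (k (r) (s)) (m (t) (t))) (k (r) (k (r) (s)))) : B
  (k (w (k (w (s) (t)) (k (r) (s))) (g (s) (f (t)))) (k (w (k (r) (s)) (m (t) (t))) (k (r) (k (r) (s))))) : B
      (s) : B
        (t) : D
      (f (t)) : C
    (g (s) (f (t))) : D
  (f (g (s) (f (t)))) : C
(g (k (w (k (w (s) (t)) (k (r) (s))) (g (s) (f (t)))) (k (w (k (r) (s)) (m (t) (t))) (k (r) (k (r) (s))))) (f (g (s) (f (t))))) : D


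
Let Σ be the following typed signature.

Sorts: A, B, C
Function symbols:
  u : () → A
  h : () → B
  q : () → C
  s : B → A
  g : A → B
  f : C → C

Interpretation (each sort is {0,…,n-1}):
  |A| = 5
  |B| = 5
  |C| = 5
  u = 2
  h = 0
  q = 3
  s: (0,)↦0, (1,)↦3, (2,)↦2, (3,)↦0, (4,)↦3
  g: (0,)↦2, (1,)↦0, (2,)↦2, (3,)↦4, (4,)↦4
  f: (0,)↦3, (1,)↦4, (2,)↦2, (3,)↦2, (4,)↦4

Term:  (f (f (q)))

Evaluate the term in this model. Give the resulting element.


  q = 3
  (f (q)) = f(3,) = 2
  (f (f (q))) = f(2,) = 2

value = 2


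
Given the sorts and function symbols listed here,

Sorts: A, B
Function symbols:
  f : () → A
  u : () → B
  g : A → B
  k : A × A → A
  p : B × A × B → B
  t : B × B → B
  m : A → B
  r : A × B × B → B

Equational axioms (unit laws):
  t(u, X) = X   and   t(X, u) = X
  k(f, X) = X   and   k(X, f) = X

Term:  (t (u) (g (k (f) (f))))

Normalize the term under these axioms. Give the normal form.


normal form = (g (f))

1. (t (u) (g (k (f) (f))))  →  (g (k (f) (f)))
2. (g (k (f) (f)))  →  (g (f))


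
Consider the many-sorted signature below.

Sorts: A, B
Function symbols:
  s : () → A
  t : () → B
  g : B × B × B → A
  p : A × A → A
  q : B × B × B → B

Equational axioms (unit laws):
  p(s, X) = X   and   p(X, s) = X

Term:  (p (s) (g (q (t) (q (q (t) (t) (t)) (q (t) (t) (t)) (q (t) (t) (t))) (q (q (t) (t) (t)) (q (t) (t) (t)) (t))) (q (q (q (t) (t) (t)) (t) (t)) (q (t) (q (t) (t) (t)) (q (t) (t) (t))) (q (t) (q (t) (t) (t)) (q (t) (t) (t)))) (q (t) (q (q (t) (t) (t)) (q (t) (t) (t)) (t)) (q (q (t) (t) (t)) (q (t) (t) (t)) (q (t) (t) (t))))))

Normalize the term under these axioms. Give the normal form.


1. (p (s) (g (q (t) (q (q (t) (t) (t)) (q (t) (t) (t)) (q (t) (t) (t))) (q (q (t) (t) (t)) (q (t) (t) (t)) (t))) (q (q (q (t) (t) (t)) (t) (t)) (q (t) (q (t) (t) (t)) (q (t) (t) (t))) (q (t) (q (t) (t) (t)) (q (t) (t) (t)))) (q (t) (q (q (t) (t) (t)) (q (t) (t) (t)) (t)) (q (q (t) (t) (t)) (q (t) (t) (t)) (q (t) (t) (t))))))  →  (g (q (t) (q (q (t) (t) (t)) (q (t) (t) (t)) (q (t) (t) (t))) (q (q (t) (t) (t)) (q (t) (t) (t)) (t))) (q (q (q (t) (t) (t)) (t) (t)) (q (t) (q (t) (t) (t)) (q (t) (t) (t))) (q (t) (q (t) (t) (t)) (q (t) (t) (t)))) (q (t) (q (q (t) (t) (t)) (q (t) (t) (t)) (t)) (q (q (t) (t) (t)) (q (t) (t) (t)) (q (t) (t) (t)))))

normal form = (g (q (t) (q (q (t) (t) (t)) (q (t) (t) (t)) (q (t) (t) (t))) (q (q (t) (t) (t)) (q (t) (t) (t)) (t))) (q (q (q (t) (t) (t)) (t) (t)) (q (t) (q (t) (t) (t)) (q (t) (t) (t))) (q (t) (q (t) (t) (t)) (q (t) (t) (t)))) (q (t) (q (q (t) (t) (t)) (q (t) (t) (t)) (t)) (q (q (t) (t) (t)) (q (t) (t) (t)) (q (t) (t) (t)))))


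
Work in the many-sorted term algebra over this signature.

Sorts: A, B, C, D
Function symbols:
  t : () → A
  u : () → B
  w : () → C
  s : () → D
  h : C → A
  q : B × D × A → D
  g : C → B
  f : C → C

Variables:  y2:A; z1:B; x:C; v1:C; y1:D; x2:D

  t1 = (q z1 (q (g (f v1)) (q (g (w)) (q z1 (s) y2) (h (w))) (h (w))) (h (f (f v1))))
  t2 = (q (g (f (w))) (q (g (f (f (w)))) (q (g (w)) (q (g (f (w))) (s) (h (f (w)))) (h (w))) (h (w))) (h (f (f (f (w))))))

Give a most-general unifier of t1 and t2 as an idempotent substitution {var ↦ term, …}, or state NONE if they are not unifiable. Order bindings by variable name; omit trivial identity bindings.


{v1 ↦ (f (w)), y2 ↦ (h (f (w))), z1 ↦ (g (f (w)))}


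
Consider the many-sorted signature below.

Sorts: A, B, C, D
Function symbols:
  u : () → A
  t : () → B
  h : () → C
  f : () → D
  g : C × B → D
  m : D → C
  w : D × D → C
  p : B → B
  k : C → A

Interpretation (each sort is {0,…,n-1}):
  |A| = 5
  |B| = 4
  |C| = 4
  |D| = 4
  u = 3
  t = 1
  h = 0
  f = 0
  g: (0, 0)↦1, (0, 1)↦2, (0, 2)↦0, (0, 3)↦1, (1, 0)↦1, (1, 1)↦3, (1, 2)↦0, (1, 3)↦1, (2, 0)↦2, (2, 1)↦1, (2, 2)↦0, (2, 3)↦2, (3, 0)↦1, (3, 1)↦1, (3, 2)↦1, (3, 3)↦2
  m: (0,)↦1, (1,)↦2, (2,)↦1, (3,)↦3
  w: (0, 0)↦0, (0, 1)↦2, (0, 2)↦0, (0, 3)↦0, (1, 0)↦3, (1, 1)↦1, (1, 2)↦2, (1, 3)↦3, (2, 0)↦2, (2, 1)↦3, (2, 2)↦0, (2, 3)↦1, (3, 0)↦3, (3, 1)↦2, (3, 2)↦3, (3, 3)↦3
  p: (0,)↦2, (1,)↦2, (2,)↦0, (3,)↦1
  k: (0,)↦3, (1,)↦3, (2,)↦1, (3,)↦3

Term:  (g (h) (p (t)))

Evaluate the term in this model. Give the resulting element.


value = 0

  h = 0
  t = 1
  (p (t)) = p(1,) = 2
  (g (h) (p (t))) = g(0, 2) = 0


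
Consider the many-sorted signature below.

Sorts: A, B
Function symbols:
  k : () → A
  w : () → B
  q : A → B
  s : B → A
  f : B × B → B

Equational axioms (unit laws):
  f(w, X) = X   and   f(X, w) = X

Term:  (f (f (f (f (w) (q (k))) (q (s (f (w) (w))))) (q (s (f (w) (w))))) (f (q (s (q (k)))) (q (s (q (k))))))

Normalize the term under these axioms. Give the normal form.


1. (f (f (f (f (w) (q (k))) (q (s (f (w) (w))))) (q (s (f (w) (w))))) (f (q (s (q (k)))) (q (s (q (k))))))  →  (f (f (f (q (k)) (q (s (f (w) (w))))) (q (s (f (w) (w))))) (f (q (s (q (k)))) (q (s (q (k))))))
2. (f (f (f (q (k)) (q (s (f (w) (w))))) (q (s (f (w) (w))))) (f (q (s (q (k)))) (q (s (q (k))))))  →  (f (f (f (q (k)) (q (s (w)))) (q (s (f (w) (w))))) (f (q (s (q (k)))) (q (s (q (k))))))
3. (f (f (f (q (k)) (q (s (w)))) (q (s (f (w) (w))))) (f (q (s (q (k)))) (q (s (q (k))))))  →  (f (f (f (q (k)) (q (s (w)))) (q (s (w)))) (f (q (s (q (k)))) (q (s (q (k))))))

normal form = (f (f (f (q (k)) (q (s (w)))) (q (s (w)))) (f (q (s (q (k)))) (q (s (q (k))))))


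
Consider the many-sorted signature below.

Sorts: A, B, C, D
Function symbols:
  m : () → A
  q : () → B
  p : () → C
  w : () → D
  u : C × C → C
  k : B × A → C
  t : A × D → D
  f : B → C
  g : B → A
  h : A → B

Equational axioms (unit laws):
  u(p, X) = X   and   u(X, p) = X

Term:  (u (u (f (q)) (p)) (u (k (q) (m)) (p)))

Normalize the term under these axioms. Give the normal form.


normal form = (u (f (q)) (k (q) (m)))

1. (u (u (f (q)) (p)) (u (k (q) (m)) (p)))  →  (u (f (q)) (u (k (q) (m)) (p)))
2. (u (f (q)) (u (k (q) (m)) (p)))  →  (u (f (q)) (k (q) (m)))


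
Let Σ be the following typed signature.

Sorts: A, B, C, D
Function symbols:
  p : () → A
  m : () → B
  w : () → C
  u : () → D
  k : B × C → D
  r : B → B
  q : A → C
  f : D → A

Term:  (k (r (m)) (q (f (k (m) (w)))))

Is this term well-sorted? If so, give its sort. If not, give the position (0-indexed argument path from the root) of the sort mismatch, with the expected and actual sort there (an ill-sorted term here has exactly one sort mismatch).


well-sorted; sort = D

    (m) : B
  (r (m)) : B
        (m) : B
        (w) : C
      (k (m) (w)) : D
    (f (k (m) (w))) : A
  (q (f (k (m) (w)))) : C
(k (r (m)) (q (f (k (m) (w))))) : D


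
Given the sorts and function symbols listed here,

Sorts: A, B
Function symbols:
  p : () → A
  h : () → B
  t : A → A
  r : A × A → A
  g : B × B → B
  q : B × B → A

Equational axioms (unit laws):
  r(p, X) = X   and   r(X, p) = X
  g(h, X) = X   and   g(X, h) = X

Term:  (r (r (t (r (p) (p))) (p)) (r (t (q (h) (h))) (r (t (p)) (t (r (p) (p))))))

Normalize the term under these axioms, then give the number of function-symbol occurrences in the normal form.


size = 13

1. (r (r (t (r (p) (p))) (p)) (r (t (q (h) (h))) (r (t (p)) (t (r (p) (p))))))  →  (r (t (r (p) (p))) (r (t (q (h) (h))) (r (t (p)) (t (r (p) (p))))))
2. (r (t (r (p) (p))) (r (t (q (h) (h))) (r (t (p)) (t (r (p) (p))))))  →  (r (t (p)) (r (t (q (h) (h))) (r (t (p)) (t (r (p) (p))))))
3. (r (t (p)) (r (t (q (h) (h))) (r (t (p)) (t (r (p) (p))))))  →  (r (t (p)) (r (t (q (h) (h))) (r (t (p)) (t (p)))))
normal form: (r (t (p)) (r (t (q (h) (h))) (r (t (p)) (t (p)))))


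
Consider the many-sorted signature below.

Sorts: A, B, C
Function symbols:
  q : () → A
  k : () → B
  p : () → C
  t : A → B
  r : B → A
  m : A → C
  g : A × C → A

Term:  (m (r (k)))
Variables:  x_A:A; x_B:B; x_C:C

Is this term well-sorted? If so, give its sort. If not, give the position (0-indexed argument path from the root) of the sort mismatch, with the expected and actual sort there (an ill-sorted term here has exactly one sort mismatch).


    (k) : B
  (r (k)) : A
(m (r (k))) : C

well-sorted; sort = C


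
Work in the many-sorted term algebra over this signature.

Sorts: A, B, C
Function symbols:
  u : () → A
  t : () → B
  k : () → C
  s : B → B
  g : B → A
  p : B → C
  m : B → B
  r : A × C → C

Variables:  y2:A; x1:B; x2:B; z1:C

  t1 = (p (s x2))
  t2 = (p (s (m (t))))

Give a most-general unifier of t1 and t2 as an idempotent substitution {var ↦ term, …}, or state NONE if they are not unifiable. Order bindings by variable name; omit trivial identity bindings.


{x2 ↦ (m (t))}


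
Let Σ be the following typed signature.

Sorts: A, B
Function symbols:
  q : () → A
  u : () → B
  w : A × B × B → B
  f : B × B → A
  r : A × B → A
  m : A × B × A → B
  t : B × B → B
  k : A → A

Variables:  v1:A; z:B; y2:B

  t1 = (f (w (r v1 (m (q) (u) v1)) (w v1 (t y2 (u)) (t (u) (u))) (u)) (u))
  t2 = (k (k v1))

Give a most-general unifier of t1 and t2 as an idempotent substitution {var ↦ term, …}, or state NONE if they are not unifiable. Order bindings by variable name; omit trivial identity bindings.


head clash or occurs-check failure — not unifiable

NONE (not unifiable)


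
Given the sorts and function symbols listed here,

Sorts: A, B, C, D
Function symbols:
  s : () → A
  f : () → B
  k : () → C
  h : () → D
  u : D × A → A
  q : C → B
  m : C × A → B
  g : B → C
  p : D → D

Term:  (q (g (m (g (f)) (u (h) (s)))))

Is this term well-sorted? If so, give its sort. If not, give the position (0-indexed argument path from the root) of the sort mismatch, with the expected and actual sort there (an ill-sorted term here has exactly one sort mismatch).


        (f) : B
      (g (f)) : C
        (h) : D
        (s) : A
      (u (h) (s)) : A
    (m (g (f)) (u (h) (s))) : B
  (g (m (g (f)) (u (h) (s)))) : C
(q (g (m (g (f)) (u (h) (s))))) : B

well-sorted; sort = B


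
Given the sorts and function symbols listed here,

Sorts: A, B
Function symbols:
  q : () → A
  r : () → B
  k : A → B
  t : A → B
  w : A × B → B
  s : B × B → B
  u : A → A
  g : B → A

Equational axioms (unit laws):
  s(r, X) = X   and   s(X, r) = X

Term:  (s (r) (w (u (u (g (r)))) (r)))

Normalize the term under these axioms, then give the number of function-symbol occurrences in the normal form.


size = 6

1. (s (r) (w (u (u (g (r)))) (r)))  →  (w (u (u (g (r)))) (r))
normal form: (w (u (u (g (r)))) (r))


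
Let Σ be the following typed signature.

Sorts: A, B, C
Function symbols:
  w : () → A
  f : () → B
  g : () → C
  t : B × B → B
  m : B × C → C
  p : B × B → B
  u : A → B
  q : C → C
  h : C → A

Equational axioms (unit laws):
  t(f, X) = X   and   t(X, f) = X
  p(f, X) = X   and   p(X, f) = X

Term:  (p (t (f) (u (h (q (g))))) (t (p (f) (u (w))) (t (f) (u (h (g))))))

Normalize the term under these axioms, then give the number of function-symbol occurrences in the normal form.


size = 11

1. (p (t (f) (u (h (q (g))))) (t (p (f) (u (w))) (t (f) (u (h (g))))))  →  (p (u (h (q (g)))) (t (p (f) (u (w))) (t (f) (u (h (g))))))
2. (p (u (h (q (g)))) (t (p (f) (u (w))) (t (f) (u (h (g))))))  →  (p (u (h (q (g)))) (t (u (w)) (t (f) (u (h (g))))))
3. (p (u (h (q (g)))) (t (u (w)) (t (f) (u (h (g))))))  →  (p (u (h (q (g)))) (t (u (w)) (u (h (g)))))
normal form: (p (u (h (q (g)))) (t (u (w)) (u (h (g)))))


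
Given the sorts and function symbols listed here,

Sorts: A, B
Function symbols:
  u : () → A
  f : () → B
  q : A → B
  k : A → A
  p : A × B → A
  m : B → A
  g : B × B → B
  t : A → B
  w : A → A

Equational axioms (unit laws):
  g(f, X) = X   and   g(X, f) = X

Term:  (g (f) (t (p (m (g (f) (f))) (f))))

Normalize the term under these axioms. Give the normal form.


normal form = (t (p (m (f)) (f)))

1. (g (f) (t (p (m (g (f) (f))) (f))))  →  (t (p (m (g (f) (f))) (f)))
2. (t (p (m (g (f) (f))) (f)))  →  (t (p (m (f)) (f)))


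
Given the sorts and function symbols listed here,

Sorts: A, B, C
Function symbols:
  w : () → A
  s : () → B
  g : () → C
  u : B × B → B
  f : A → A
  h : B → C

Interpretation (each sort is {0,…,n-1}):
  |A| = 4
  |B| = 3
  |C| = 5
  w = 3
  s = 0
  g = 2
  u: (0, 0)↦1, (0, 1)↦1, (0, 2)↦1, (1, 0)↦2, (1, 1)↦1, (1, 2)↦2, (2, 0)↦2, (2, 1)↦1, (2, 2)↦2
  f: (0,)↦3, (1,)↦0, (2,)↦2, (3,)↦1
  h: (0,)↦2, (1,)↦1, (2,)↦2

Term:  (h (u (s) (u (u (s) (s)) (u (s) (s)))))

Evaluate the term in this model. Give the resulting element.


value = 1

  s = 0
  s = 0
  s = 0
  (u (s) (s)) = u(0, 0) = 1
  s = 0
  s = 0
  (u (s) (s)) = u(0, 0) = 1
  (u (u (s) (s)) (u (s) (s))) = u(1, 1) = 1
  (u (s) (u (u (s) (s)) (u (s) (s)))) = u(0, 1) = 1
  (h (u (s) (u (u (s) (s)) (u (s) (s))))) = h(1,) = 1


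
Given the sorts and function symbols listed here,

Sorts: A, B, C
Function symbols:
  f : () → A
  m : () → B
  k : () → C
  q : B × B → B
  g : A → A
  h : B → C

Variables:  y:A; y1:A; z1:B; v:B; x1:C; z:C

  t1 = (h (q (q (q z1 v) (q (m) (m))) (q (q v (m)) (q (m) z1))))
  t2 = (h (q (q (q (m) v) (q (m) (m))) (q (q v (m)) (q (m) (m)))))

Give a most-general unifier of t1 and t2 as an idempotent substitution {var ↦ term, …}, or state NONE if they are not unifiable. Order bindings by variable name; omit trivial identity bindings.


{z1 ↦ (m)}


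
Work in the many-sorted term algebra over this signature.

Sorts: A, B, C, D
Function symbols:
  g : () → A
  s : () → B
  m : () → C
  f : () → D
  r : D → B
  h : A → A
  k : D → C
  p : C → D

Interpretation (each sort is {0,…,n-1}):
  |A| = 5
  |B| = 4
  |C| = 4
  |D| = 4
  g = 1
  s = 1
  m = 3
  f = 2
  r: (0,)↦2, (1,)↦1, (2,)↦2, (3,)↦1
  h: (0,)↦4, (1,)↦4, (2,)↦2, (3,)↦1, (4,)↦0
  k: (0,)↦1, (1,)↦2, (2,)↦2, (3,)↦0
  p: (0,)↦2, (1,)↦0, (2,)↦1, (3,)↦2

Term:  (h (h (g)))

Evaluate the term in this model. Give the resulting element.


value = 0

  g = 1
  (h (g)) = h(1,) = 4
  (h (h (g))) = h(4,) = 0


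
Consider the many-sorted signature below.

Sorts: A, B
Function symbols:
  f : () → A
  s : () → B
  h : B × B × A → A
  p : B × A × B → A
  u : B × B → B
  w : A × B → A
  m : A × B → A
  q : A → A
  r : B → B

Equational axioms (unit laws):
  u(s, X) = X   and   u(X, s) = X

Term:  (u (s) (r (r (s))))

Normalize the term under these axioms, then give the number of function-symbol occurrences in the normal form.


size = 3

1. (u (s) (r (r (s))))  →  (r (r (s)))
normal form: (r (r (s)))


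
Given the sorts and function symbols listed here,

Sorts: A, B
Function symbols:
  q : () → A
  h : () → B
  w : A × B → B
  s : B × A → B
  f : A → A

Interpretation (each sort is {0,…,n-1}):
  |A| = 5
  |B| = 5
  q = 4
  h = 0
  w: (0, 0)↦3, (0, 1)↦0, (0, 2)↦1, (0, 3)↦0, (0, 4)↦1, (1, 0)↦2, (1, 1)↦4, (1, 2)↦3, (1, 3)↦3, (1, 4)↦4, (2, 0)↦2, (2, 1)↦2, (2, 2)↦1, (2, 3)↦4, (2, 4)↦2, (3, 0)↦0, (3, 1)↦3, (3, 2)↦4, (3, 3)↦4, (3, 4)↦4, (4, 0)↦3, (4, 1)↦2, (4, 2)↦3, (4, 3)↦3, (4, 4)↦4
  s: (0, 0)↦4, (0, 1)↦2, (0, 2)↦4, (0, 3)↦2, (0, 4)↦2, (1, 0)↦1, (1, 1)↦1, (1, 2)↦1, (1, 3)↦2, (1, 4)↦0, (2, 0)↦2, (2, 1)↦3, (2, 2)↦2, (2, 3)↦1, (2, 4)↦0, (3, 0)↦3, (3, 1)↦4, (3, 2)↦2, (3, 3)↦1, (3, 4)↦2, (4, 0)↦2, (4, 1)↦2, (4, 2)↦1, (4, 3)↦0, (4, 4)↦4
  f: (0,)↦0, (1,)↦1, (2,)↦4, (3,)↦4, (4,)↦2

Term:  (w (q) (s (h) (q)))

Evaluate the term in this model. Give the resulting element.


value = 3

  q = 4
  h = 0
  q = 4
  (s (h) (q)) = s(0, 4) = 2
  (w (q) (s (h) (q))) = w(4, 2) = 3


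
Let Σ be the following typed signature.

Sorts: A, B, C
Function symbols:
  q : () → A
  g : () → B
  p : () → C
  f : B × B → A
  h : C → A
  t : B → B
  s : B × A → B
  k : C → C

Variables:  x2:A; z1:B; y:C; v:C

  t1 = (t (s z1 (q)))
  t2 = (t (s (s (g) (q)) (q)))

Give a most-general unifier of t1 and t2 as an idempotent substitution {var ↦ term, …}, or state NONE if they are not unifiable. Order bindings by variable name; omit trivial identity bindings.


{z1 ↦ (s (g) (q))}


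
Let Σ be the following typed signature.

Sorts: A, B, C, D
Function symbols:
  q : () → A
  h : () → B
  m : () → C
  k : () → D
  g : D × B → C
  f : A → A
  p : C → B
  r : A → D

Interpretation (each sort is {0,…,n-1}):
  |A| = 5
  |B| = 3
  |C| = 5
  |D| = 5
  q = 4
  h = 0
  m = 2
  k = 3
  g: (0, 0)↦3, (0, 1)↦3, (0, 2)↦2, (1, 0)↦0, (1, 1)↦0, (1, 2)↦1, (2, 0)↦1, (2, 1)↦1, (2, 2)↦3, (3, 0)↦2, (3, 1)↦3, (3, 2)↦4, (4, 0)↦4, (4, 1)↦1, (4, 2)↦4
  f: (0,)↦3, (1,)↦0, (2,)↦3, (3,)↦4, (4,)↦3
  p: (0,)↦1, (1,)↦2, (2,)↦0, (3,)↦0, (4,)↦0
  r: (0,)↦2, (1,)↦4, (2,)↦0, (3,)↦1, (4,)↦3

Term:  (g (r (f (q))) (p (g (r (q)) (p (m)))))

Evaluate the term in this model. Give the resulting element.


value = 0

  q = 4
  (f (q)) = f(4,) = 3
  (r (f (q))) = r(3,) = 1
  q = 4
  (r (q)) = r(4,) = 3
  m = 2
  (p (m)) = p(2,) = 0
  (g (r (q)) (p (m))) = g(3, 0) = 2
  (p (g (r (q)) (p (m)))) = p(2,) = 0
  (g (r (f (q))) (p (g (r (q)) (p (m))))) = g(1, 0) = 0


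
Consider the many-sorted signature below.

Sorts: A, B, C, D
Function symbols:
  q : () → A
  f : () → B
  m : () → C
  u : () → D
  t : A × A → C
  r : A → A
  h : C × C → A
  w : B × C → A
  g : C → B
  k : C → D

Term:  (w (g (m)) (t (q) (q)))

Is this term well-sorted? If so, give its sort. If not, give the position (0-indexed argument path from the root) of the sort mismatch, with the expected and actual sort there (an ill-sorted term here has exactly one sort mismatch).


well-sorted; sort = A

    (m) : C
  (g (m)) : B
    (q) : A
    (q) : A
  (t (q) (q)) : C
(w (g (m)) (t (q) (q))) : A


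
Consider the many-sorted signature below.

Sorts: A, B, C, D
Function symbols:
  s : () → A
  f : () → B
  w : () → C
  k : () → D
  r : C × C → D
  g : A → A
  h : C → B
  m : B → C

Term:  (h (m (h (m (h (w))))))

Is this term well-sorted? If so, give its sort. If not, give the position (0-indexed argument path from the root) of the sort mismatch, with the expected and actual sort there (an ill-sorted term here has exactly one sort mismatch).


          (w) : C
        (h (w)) : B
      (m (h (w))) : C
    (h (m (h (w)))) : B
  (m (h (m (h (w))))) : C
(h (m (h (m (h (w)))))) : B

well-sorted; sort = B


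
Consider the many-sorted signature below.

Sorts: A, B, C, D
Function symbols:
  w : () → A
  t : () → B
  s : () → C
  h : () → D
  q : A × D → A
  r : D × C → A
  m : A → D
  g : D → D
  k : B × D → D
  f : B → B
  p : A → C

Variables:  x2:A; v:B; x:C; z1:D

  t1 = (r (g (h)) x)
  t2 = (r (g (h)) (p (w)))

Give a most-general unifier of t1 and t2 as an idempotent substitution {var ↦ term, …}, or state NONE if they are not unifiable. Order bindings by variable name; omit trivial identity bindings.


{x ↦ (p (w))}


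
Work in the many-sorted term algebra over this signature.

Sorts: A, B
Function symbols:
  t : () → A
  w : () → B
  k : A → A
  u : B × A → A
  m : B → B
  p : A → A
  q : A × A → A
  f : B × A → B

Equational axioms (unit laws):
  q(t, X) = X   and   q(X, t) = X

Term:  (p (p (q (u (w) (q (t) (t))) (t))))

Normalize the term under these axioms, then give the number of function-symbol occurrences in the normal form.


size = 5

1. (p (p (q (u (w) (q (t) (t))) (t))))  →  (p (p (u (w) (q (t) (t)))))
2. (p (p (u (w) (q (t) (t)))))  →  (p (p (u (w) (t))))
normal form: (p (p (u (w) (t))))


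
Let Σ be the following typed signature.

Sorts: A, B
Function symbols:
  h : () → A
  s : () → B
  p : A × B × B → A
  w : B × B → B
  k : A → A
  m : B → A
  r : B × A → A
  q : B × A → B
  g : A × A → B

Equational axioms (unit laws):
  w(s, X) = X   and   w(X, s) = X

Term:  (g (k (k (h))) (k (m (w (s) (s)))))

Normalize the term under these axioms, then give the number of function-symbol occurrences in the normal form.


size = 7

1. (g (k (k (h))) (k (m (w (s) (s)))))  →  (g (k (k (h))) (k (m (s))))
normal form: (g (k (k (h))) (k (m (s))))


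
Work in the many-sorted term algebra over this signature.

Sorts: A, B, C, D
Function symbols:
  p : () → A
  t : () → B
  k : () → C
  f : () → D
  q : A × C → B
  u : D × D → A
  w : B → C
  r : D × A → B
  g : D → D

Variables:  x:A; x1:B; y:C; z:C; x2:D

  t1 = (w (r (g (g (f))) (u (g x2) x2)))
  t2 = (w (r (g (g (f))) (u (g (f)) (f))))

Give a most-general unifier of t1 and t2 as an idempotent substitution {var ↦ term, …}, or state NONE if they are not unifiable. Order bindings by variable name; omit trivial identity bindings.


{x2 ↦ (f)}


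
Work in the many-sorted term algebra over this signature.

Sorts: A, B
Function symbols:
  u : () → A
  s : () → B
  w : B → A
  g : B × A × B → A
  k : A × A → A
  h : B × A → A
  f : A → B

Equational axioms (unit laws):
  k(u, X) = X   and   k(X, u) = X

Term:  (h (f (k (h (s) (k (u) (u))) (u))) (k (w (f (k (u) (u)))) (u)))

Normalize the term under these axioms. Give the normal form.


1. (h (f (k (h (s) (k (u) (u))) (u))) (k (w (f (k (u) (u)))) (u)))  →  (h (f (h (s) (k (u) (u)))) (k (w (f (k (u) (u)))) (u)))
2. (h (f (h (s) (k (u) (u)))) (k (w (f (k (u) (u)))) (u)))  →  (h (f (h (s) (u))) (k (w (f (k (u) (u)))) (u)))
3. (h (f (h (s) (u))) (k (w (f (k (u) (u)))) (u)))  →  (h (f (h (s) (u))) (w (f (k (u) (u)))))
4. (h (f (h (s) (u))) (w (f (k (u) (u)))))  →  (h (f (h (s) (u))) (w (f (u))))

normal form = (h (f (h (s) (u))) (w (f (u))))


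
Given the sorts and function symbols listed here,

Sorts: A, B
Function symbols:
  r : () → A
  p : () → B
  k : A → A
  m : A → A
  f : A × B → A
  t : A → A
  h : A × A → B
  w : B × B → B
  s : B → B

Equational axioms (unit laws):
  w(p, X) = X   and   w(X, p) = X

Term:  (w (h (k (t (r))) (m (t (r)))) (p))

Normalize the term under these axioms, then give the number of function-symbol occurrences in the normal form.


size = 7

1. (w (h (k (t (r))) (m (t (r)))) (p))  →  (h (k (t (r))) (m (t (r))))
normal form: (h (k (t (r))) (m (t (r))))


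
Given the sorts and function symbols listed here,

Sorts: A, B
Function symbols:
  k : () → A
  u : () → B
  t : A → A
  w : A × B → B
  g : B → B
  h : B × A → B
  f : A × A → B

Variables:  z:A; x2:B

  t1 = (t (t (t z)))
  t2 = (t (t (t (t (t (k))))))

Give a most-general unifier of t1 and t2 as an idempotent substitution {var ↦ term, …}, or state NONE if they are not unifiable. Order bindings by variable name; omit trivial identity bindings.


{z ↦ (t (t (k)))}


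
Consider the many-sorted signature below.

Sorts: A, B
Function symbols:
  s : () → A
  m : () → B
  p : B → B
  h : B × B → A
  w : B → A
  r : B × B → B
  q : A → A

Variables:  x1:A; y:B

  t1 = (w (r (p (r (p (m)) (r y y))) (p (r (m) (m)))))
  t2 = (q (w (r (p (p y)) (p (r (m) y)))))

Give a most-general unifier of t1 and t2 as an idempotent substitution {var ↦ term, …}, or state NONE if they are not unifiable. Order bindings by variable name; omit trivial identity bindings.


NONE (not unifiable)

head clash or occurs-check failure — not unifiable
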